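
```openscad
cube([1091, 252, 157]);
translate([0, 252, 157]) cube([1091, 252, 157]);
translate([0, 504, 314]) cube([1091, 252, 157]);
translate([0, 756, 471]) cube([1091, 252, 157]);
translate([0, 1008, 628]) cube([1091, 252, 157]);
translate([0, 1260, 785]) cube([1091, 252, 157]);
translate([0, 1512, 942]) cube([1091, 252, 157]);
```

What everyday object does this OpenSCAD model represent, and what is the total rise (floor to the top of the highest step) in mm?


A staircase. The total rise is 1099 mm.

7 identical blocks, each offset up and back from the previous — a staircase. Each step is 157 mm tall and there are 7 of them, so the total rise is 7 × 157 = 1099 mm.


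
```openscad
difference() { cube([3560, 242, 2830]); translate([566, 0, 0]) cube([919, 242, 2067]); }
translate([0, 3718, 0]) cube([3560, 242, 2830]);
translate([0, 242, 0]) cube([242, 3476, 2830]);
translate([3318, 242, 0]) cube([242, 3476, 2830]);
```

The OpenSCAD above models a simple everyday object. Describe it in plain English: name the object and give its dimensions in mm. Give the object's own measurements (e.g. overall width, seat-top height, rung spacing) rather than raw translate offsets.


A single room: four walls, each 2830 mm tall and 242 mm thick, enclosing an outside footprint 3560×3960 mm (x × y), no floor or roof. The front and back walls (−y and +y sides) run the full x-width; the side walls fit between their inner faces. A door opening 919 mm wide and 2067 mm tall is cut through the front wall from the floor up, its −x edge 566 mm from the wall's −x end.


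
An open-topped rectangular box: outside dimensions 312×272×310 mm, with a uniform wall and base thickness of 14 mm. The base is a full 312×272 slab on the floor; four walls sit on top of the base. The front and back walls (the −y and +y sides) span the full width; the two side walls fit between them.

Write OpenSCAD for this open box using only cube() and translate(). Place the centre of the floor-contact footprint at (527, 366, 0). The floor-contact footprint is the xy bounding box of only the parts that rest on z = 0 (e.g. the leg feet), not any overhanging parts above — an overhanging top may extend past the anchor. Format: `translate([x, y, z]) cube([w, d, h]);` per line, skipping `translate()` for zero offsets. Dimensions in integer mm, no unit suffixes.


translate([371, 230, 0]) cube([312, 272, 14]);
translate([371, 230, 14]) cube([312, 14, 296]);
translate([371, 488, 14]) cube([312, 14, 296]);
translate([371, 244, 14]) cube([14, 244, 296]);
translate([669, 244, 14]) cube([14, 244, 296]);


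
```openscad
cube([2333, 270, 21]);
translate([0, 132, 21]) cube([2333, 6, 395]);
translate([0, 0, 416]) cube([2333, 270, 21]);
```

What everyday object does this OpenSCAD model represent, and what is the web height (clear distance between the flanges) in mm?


An I-beam. The web height is 395 mm.

Two wide flanges with a thin centred web — an I-beam. Overall 437 mm minus two 21 mm flanges gives a web of 437 − 2·21 = 395 mm.


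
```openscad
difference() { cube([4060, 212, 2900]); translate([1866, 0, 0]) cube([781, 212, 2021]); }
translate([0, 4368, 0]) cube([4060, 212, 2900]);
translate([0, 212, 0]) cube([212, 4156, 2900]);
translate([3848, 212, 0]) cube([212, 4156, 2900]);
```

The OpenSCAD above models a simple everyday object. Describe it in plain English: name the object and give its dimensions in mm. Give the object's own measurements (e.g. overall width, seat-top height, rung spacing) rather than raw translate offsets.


A single room: four walls, each 2900 mm tall and 212 mm thick, enclosing an outside footprint 4060×4580 mm (x × y), no floor or roof. The front and back walls (−y and +y sides) run the full x-width; the side walls fit between their inner faces. A door opening 781 mm wide and 2021 mm tall is cut through the front wall from the floor up, its −x edge 1866 mm from the wall's −x end.


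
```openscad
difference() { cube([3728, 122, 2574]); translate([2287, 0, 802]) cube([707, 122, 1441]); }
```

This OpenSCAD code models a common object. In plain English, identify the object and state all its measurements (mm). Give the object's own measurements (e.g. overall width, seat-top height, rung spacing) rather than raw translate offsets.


A wall 3728 mm long (x), 122 mm thick (y), 2574 mm tall, with a rectangular window opening cut through it. The opening is 707 mm wide and 1441 mm tall; its sill is at z = 802 mm and its near (−x) edge is 2287 mm from the wall's −x end. The opening passes through the full wall thickness.


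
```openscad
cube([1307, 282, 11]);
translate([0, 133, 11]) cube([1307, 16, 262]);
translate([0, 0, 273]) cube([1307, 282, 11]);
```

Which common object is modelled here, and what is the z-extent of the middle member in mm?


An I-beam. The web height is 262 mm.

Two wide flanges with a thin centred web — an I-beam. Overall 284 mm minus two 11 mm flanges gives a web of 284 − 2·11 = 262 mm.


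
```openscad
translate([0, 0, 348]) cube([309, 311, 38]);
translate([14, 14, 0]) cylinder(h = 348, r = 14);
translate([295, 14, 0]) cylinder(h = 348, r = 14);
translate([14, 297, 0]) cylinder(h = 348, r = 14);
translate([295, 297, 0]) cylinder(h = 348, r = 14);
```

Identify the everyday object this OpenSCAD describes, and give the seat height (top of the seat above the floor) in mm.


A stool. The seat height is 386 mm.

A 309×311×38 slab at z = 348 on four corner cylinders — a stool. The seat top is 348 + 38 = 386 mm.


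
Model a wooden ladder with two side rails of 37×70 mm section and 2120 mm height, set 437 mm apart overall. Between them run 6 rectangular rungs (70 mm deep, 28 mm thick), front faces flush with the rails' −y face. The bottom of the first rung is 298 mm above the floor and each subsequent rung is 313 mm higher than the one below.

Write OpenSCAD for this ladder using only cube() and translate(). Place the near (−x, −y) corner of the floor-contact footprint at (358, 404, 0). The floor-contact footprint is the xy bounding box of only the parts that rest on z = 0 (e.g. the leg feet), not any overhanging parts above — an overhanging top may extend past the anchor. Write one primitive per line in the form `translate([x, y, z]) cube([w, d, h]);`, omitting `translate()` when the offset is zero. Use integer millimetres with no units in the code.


// rung span = 437 - 2*37 = 363
// rung[k] z = 298 + k*313
translate([358, 404, 0]) cube([37, 70, 2120]);
translate([758, 404, 0]) cube([37, 70, 2120]);
translate([395, 404, 298]) cube([363, 70, 28]);
translate([395, 404, 611]) cube([363, 70, 28]);
translate([395, 404, 924]) cube([363, 70, 28]);
translate([395, 404, 1237]) cube([363, 70, 28]);
translate([395, 404, 1550]) cube([363, 70, 28]);
translate([395, 404, 1863]) cube([363, 70, 28]);


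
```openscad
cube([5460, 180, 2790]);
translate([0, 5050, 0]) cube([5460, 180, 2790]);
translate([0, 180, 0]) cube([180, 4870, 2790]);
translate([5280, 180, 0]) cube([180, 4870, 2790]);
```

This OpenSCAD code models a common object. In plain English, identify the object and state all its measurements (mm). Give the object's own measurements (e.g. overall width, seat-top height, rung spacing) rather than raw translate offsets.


The wall frame of a small rectangular building: four walls, each 2790 mm tall and 180 mm thick, enclosing a footprint 5460 mm (x) by 5230 mm (y) outside-to-outside, with no floor or roof. The front and back walls (the −y and +y sides) span the full width; the two side walls fit between them.


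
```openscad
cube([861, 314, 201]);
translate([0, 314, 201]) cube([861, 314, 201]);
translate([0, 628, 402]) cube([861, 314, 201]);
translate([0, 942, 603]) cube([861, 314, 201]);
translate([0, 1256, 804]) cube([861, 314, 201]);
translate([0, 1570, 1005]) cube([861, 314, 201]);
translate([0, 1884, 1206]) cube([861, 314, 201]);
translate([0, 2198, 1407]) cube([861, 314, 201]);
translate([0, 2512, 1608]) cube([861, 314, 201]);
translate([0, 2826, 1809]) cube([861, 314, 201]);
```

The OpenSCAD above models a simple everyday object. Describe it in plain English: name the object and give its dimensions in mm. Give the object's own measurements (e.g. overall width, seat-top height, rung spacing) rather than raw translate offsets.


A straight staircase of 10 solid steps. Each step is 861 mm wide (x), 314 mm deep (y, the going) and 201 mm tall (the rise). The first step rests on the floor; each subsequent step sits one going further in +y and one rise higher in +z, directly behind and above the previous step with no overlap.


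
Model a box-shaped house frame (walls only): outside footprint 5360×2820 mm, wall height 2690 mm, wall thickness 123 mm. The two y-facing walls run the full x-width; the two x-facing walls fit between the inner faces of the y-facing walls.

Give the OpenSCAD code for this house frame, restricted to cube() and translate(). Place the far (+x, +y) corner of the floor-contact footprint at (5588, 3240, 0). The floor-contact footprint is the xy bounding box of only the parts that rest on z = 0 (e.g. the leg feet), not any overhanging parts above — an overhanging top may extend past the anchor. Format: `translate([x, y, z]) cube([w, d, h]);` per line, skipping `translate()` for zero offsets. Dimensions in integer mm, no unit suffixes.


translate([228, 420, 0]) cube([5360, 123, 2690]);
translate([228, 3117, 0]) cube([5360, 123, 2690]);
translate([228, 543, 0]) cube([123, 2574, 2690]);
translate([5465, 543, 0]) cube([123, 2574, 2690]);


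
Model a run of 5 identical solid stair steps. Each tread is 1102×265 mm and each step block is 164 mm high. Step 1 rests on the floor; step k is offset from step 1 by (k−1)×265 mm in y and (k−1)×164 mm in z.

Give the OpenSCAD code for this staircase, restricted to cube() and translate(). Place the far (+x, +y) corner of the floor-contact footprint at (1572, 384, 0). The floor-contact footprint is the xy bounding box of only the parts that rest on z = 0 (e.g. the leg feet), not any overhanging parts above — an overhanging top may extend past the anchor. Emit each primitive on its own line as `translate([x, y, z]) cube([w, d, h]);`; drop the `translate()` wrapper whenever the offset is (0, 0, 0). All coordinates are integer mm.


translate([470, 119, 0]) cube([1102, 265, 164]);
translate([470, 384, 164]) cube([1102, 265, 164]);
translate([470, 649, 328]) cube([1102, 265, 164]);
translate([470, 914, 492]) cube([1102, 265, 164]);
translate([470, 1179, 656]) cube([1102, 265, 164]);


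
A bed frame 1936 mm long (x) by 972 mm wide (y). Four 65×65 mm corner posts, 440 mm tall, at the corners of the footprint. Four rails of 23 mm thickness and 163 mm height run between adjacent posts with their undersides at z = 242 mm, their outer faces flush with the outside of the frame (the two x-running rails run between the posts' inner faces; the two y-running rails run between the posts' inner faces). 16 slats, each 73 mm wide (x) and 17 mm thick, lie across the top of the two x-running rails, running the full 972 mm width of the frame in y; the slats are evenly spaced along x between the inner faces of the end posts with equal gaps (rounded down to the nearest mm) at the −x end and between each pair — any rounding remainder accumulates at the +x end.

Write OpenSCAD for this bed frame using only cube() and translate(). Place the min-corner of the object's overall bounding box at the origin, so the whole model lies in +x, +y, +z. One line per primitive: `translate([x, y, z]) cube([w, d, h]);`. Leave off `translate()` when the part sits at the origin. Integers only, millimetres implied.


cube([65, 65, 440]);
translate([0, 907, 0]) cube([65, 65, 440]);
translate([1871, 0, 0]) cube([65, 65, 440]);
translate([1871, 907, 0]) cube([65, 65, 440]);
translate([65, 0, 242]) cube([1806, 23, 163]);
translate([65, 949, 242]) cube([1806, 23, 163]);
translate([0, 65, 242]) cube([23, 842, 163]);
translate([1913, 65, 242]) cube([23, 842, 163]);
translate([102, 0, 405]) cube([73, 972, 17]);
translate([212, 0, 405]) cube([73, 972, 17]);
translate([322, 0, 405]) cube([73, 972, 17]);
translate([432, 0, 405]) cube([73, 972, 17]);
translate([542, 0, 405]) cube([73, 972, 17]);
translate([652, 0, 405]) cube([73, 972, 17]);
translate([762, 0, 405]) cube([73, 972, 17]);
translate([872, 0, 405]) cube([73, 972, 17]);
translate([982, 0, 405]) cube([73, 972, 17]);
translate([1092, 0, 405]) cube([73, 972, 17]);
translate([1202, 0, 405]) cube([73, 972, 17]);
translate([1312, 0, 405]) cube([73, 972, 17]);
translate([1422, 0, 405]) cube([73, 972, 17]);
translate([1532, 0, 405]) cube([73, 972, 17]);
translate([1642, 0, 405]) cube([73, 972, 17]);
translate([1752, 0, 405]) cube([73, 972, 17]);


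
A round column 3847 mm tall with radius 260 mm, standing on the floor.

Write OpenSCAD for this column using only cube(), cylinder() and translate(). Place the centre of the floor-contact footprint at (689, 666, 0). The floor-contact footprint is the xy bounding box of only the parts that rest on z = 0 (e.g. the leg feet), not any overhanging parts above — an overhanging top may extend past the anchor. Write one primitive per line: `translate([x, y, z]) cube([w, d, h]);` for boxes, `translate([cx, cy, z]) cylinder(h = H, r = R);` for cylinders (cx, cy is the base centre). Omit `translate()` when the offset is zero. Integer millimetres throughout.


translate([689, 666, 0]) cylinder(h = 3847, r = 260);


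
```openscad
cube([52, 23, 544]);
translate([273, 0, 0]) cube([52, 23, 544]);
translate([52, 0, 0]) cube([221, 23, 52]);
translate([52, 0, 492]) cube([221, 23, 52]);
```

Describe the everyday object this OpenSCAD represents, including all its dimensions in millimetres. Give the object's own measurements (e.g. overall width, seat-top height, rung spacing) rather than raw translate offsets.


A rectangular picture frame lying in the x–z plane (depth along y). The opening is 221 mm wide (x) by 440 mm tall (z), surrounded by a border 52 mm wide on all four sides. The frame is 23 mm deep and is made of two full-height vertical stiles with two horizontal rails fitted between them.


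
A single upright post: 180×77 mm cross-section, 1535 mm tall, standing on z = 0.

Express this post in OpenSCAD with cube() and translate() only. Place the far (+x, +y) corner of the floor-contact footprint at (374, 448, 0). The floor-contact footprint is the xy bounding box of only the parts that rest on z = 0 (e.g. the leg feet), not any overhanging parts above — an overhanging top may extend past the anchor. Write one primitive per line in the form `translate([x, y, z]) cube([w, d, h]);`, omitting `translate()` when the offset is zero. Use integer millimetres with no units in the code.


translate([194, 371, 0]) cube([180, 77, 1535]);


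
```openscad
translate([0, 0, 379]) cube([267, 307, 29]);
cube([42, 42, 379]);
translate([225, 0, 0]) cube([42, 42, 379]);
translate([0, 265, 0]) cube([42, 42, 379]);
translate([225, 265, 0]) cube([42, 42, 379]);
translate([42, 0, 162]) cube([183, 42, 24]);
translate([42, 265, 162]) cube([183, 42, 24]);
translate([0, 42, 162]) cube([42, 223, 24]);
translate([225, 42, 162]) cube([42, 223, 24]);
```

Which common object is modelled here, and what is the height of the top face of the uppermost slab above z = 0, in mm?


A stool. The seat height is 408 mm.

A 267×307×29 slab at z = 379 on four corner posts — a stool. The seat top is 379 + 29 = 408 mm.


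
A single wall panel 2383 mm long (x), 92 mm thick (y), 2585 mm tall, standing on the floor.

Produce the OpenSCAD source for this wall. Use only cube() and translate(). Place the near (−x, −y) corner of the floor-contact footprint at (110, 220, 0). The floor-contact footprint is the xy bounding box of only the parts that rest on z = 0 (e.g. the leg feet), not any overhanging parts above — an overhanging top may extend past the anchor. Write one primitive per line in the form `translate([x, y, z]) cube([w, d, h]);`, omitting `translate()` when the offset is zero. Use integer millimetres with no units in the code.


translate([110, 220, 0]) cube([2383, 92, 2585]);


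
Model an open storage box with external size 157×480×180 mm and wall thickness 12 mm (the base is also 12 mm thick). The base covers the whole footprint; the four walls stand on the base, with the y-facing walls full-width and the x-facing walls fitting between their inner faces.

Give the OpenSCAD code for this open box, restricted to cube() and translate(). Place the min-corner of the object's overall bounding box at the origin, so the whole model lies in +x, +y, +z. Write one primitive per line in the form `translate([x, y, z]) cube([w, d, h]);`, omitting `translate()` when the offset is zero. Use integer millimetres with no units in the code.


cube([157, 480, 12]);
translate([0, 0, 12]) cube([157, 12, 168]);
translate([0, 468, 12]) cube([157, 12, 168]);
translate([0, 12, 12]) cube([12, 456, 168]);
translate([145, 12, 12]) cube([12, 456, 168]);


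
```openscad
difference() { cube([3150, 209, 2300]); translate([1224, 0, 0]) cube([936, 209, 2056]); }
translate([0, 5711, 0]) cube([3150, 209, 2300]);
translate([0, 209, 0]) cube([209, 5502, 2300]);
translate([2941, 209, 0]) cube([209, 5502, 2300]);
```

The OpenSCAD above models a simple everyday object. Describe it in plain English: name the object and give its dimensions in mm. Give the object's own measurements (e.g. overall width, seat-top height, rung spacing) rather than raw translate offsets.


A single room: four walls, each 2300 mm tall and 209 mm thick, enclosing an outside footprint 3150×5920 mm (x × y), no floor or roof. The front and back walls (−y and +y sides) run the full x-width; the side walls fit between their inner faces. A door opening 936 mm wide and 2056 mm tall is cut through the front wall from the floor up, its −x edge 1224 mm from the wall's −x end.


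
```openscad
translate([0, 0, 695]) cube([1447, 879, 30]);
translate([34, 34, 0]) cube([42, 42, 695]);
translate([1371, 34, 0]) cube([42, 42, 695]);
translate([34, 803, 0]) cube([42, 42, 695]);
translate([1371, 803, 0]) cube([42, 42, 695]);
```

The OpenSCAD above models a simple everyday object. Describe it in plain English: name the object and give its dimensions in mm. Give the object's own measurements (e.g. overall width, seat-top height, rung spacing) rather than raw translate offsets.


A rectangular dining table. The top is 1447×879×30 mm with its upper surface at z = 725 mm. It stands on four 42×42 mm square legs, each inset 34 mm from the nearest pair of top edges, running from the floor to the underside of the top.


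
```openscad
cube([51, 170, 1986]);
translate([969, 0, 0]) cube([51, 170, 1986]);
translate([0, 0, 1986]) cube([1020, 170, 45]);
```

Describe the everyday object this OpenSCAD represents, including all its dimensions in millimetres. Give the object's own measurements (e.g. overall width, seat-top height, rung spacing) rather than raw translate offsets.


A door frame. The clear opening is 918 mm wide and 1986 mm high. Two 51 mm wide jambs, 170 mm deep, stand either side of the opening from the floor to the top of the opening. A 45 mm thick head sits across the top of both jambs, spanning the full outside width of the frame.


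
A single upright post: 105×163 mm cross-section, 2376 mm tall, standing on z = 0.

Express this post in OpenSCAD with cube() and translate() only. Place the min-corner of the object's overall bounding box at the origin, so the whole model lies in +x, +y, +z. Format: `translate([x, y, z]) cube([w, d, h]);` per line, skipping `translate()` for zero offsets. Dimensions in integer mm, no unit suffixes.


cube([105, 163, 2376]);


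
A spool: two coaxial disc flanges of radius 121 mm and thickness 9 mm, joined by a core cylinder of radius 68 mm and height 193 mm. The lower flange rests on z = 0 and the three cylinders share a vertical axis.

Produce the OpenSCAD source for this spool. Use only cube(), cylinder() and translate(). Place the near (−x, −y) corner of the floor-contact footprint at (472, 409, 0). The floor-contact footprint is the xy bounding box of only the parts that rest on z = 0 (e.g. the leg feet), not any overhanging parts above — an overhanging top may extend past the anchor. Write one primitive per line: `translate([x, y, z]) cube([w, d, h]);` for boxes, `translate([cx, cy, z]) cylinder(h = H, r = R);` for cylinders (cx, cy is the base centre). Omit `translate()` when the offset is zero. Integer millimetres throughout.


translate([593, 530, 0]) cylinder(h = 9, r = 121);
translate([593, 530, 9]) cylinder(h = 193, r = 68);
translate([593, 530, 202]) cylinder(h = 9, r = 121);


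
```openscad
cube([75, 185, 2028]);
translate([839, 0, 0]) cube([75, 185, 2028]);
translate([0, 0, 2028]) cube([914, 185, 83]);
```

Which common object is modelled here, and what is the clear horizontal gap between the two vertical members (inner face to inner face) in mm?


A door frame. The clear opening width is 764 mm.

Two 2028 mm tall posts with a header on top — a door frame. The left jamb is 75 mm wide at x = 0; the right jamb starts at x = 839. The clear opening is 839 − 75 = 764 mm.


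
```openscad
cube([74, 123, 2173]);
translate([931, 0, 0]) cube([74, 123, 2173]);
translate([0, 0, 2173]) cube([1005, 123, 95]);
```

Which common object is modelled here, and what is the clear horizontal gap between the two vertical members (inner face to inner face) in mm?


A door frame. The clear opening width is 857 mm.

Two 2173 mm tall posts with a header on top — a door frame. The left jamb is 74 mm wide at x = 0; the right jamb starts at x = 931. The clear opening is 931 − 74 = 857 mm.


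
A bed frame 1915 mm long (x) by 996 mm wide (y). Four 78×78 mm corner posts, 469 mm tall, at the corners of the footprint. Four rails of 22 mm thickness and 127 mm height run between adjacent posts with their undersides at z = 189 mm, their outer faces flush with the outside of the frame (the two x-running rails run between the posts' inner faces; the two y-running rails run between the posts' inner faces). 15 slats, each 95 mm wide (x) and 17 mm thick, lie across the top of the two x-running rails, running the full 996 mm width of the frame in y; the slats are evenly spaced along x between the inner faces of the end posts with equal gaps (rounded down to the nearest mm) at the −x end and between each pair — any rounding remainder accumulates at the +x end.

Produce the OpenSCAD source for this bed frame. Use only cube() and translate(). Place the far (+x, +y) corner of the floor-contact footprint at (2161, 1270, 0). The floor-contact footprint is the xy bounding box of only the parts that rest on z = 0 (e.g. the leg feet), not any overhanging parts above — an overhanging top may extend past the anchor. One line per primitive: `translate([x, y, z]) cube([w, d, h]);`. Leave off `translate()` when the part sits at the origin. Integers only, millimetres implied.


translate([246, 274, 0]) cube([78, 78, 469]);
translate([246, 1192, 0]) cube([78, 78, 469]);
translate([2083, 274, 0]) cube([78, 78, 469]);
translate([2083, 1192, 0]) cube([78, 78, 469]);
translate([324, 274, 189]) cube([1759, 22, 127]);
translate([324, 1248, 189]) cube([1759, 22, 127]);
translate([246, 352, 189]) cube([22, 840, 127]);
translate([2139, 352, 189]) cube([22, 840, 127]);
translate([344, 274, 316]) cube([95, 996, 17]);
translate([459, 274, 316]) cube([95, 996, 17]);
translate([574, 274, 316]) cube([95, 996, 17]);
translate([689, 274, 316]) cube([95, 996, 17]);
translate([804, 274, 316]) cube([95, 996, 17]);
translate([919, 274, 316]) cube([95, 996, 17]);
translate([1034, 274, 316]) cube([95, 996, 17]);
translate([1149, 274, 316]) cube([95, 996, 17]);
translate([1264, 274, 316]) cube([95, 996, 17]);
translate([1379, 274, 316]) cube([95, 996, 17]);
translate([1494, 274, 316]) cube([95, 996, 17]);
translate([1609, 274, 316]) cube([95, 996, 17]);
translate([1724, 274, 316]) cube([95, 996, 17]);
translate([1839, 274, 316]) cube([95, 996, 17]);
translate([1954, 274, 316]) cube([95, 996, 17]);


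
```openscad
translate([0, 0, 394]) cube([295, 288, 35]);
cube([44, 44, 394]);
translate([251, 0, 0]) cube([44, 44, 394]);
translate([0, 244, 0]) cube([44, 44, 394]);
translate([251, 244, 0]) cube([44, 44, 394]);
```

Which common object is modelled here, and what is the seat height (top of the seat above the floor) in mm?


A stool. The seat height is 429 mm.

A 295×288×35 slab at z = 394 on four corner posts — a stool. The seat top is 394 + 35 = 429 mm.


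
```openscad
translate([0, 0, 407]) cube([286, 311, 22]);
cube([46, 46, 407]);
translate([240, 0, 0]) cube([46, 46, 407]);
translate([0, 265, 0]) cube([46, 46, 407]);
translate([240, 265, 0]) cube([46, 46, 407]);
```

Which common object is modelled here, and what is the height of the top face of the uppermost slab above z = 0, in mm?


A stool. The seat height is 429 mm.

A 286×311×22 slab at z = 407 on four corner posts — a stool. The seat top is 407 + 22 = 429 mm.


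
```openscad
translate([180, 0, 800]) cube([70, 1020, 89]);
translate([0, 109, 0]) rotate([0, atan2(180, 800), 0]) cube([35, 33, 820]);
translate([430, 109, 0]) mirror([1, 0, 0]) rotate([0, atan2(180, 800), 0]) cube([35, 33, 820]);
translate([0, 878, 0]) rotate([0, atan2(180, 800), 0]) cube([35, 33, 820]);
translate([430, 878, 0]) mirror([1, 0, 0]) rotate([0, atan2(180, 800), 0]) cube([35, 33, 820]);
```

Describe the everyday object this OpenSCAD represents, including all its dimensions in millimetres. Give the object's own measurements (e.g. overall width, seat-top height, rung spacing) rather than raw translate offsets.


A sawhorse. A 70×1020×89 mm beam (x, y, z) sits on two A-frame leg pairs. Each pair is two raked legs of 35×33 mm section (33 mm along y) splaying symmetrically in x. Each leg rises 800 mm vertically over 180 mm of horizontal reach and is 820 mm long along its own axis. Every leg's outer bottom edge rests on the floor and its outer top edge meets a bottom edge of the beam — the left legs (tilting toward +x) meet the beam's −x bottom edge, the right legs (their mirror images, tilting toward −x) meet its +x bottom edge — so the leg tops tuck under the beam, the beam's underside is 800 mm above the floor, and the feet are 430 mm apart outside-to-outside with the beam centred between them. The two leg pairs are set in 109 mm from either end of the beam.


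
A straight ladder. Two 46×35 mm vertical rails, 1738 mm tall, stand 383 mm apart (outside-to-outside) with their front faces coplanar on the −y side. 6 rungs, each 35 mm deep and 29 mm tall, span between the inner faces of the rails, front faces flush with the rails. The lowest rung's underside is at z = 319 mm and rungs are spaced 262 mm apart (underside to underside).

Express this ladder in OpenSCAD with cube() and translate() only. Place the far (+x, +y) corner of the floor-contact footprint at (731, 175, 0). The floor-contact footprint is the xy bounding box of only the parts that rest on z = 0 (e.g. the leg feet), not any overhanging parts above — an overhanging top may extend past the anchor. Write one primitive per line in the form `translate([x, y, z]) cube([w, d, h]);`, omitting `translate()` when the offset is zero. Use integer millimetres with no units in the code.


// rung span = 383 - 2*46 = 291
// rung[k] z = 319 + k*262
translate([348, 140, 0]) cube([46, 35, 1738]);
translate([685, 140, 0]) cube([46, 35, 1738]);
translate([394, 140, 319]) cube([291, 35, 29]);
translate([394, 140, 581]) cube([291, 35, 29]);
translate([394, 140, 843]) cube([291, 35, 29]);
translate([394, 140, 1105]) cube([291, 35, 29]);
translate([394, 140, 1367]) cube([291, 35, 29]);
translate([394, 140, 1629]) cube([291, 35, 29]);


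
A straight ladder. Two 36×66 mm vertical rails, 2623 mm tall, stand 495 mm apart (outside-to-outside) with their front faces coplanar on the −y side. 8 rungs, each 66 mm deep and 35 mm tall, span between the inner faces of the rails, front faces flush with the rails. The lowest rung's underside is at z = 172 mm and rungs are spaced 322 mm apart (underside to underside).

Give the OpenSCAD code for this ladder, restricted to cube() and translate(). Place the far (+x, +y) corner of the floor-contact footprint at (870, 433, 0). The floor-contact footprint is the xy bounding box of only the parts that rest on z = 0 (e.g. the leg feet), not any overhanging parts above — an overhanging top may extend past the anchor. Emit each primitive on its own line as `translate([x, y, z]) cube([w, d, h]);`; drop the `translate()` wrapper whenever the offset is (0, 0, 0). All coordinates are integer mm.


translate([375, 367, 0]) cube([36, 66, 2623]);
translate([834, 367, 0]) cube([36, 66, 2623]);
translate([411, 367, 172]) cube([423, 66, 35]);
translate([411, 367, 494]) cube([423, 66, 35]);
translate([411, 367, 816]) cube([423, 66, 35]);
translate([411, 367, 1138]) cube([423, 66, 35]);
translate([411, 367, 1460]) cube([423, 66, 35]);
translate([411, 367, 1782]) cube([423, 66, 35]);
translate([411, 367, 2104]) cube([423, 66, 35]);
translate([411, 367, 2426]) cube([423, 66, 35]);


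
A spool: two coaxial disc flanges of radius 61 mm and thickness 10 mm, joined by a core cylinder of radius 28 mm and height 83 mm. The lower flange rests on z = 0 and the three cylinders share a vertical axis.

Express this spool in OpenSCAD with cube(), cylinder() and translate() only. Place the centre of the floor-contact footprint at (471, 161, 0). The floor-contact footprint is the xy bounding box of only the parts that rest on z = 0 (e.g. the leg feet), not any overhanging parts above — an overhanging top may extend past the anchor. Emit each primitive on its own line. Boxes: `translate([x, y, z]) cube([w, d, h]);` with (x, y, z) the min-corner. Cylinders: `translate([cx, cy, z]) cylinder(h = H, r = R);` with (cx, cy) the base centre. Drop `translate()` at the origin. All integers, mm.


translate([471, 161, 0]) cylinder(h = 10, r = 61);
translate([471, 161, 10]) cylinder(h = 83, r = 28);
translate([471, 161, 93]) cylinder(h = 10, r = 61);


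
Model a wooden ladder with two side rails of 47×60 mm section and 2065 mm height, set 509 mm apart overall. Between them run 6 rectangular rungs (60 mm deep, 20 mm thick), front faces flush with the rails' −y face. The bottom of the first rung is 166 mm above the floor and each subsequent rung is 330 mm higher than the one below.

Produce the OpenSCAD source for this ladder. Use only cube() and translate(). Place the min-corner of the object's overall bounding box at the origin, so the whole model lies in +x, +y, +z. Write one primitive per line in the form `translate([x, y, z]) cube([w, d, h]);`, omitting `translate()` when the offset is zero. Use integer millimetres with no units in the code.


cube([47, 60, 2065]);
translate([462, 0, 0]) cube([47, 60, 2065]);
translate([47, 0, 166]) cube([415, 60, 20]);
translate([47, 0, 496]) cube([415, 60, 20]);
translate([47, 0, 826]) cube([415, 60, 20]);
translate([47, 0, 1156]) cube([415, 60, 20]);
translate([47, 0, 1486]) cube([415, 60, 20]);
translate([47, 0, 1816]) cube([415, 60, 20]);


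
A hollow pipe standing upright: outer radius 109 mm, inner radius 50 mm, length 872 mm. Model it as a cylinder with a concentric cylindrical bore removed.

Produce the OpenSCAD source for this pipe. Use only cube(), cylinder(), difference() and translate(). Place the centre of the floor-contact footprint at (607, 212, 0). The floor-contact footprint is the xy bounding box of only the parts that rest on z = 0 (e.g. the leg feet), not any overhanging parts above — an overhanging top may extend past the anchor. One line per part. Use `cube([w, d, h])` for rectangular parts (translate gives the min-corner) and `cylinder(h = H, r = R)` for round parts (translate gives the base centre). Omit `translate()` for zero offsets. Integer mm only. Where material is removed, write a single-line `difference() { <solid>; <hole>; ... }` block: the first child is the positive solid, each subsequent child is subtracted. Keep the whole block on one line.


difference() { translate([607, 212, 0]) cylinder(h = 872, r = 109); translate([607, 212, 0]) cylinder(h = 872, r = 50); }


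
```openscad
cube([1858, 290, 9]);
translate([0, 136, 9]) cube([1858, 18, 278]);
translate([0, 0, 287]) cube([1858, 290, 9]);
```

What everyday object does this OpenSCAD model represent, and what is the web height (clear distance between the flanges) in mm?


An I-beam. The web height is 278 mm.

Two wide flanges with a thin centred web — an I-beam. Overall 296 mm minus two 9 mm flanges gives a web of 296 − 2·9 = 278 mm.


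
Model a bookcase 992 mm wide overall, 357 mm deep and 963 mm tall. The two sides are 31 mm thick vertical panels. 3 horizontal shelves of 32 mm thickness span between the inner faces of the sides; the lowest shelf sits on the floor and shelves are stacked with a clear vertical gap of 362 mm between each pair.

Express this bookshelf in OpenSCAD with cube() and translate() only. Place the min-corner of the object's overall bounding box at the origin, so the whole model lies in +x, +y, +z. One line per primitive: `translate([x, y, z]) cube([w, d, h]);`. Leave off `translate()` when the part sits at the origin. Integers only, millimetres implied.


cube([31, 357, 963]);
translate([961, 0, 0]) cube([31, 357, 963]);
translate([31, 0, 0]) cube([930, 357, 32]);
translate([31, 0, 394]) cube([930, 357, 32]);
translate([31, 0, 788]) cube([930, 357, 32]);


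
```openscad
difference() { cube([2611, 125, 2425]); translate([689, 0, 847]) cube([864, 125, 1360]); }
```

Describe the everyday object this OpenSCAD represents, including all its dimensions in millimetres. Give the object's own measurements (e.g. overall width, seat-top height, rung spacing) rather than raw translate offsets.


A wall 2611 mm long (x), 125 mm thick (y), 2425 mm tall, with a rectangular window opening cut through it. The opening is 864 mm wide and 1360 mm tall; its sill is at z = 847 mm and its near (−x) edge is 689 mm from the wall's −x end. The opening passes through the full wall thickness.


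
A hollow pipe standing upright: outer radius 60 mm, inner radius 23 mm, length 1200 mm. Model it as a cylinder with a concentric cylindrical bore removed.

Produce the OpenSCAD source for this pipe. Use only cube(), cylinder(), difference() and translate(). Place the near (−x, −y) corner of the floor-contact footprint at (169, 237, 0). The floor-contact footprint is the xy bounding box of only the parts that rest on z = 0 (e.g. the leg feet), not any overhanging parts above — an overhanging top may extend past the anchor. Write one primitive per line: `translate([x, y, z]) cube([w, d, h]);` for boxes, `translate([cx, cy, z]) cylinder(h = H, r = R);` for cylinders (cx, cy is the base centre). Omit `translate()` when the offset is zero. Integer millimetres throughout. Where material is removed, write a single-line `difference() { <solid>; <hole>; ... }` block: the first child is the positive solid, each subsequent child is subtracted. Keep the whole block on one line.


difference() { translate([229, 297, 0]) cylinder(h = 1200, r = 60); translate([229, 297, 0]) cylinder(h = 1200, r = 23); }


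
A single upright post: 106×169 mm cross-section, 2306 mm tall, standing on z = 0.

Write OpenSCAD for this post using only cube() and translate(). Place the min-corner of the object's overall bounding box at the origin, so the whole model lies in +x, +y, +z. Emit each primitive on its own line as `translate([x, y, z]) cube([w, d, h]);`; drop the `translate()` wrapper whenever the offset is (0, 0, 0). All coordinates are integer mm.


cube([106, 169, 2306]);


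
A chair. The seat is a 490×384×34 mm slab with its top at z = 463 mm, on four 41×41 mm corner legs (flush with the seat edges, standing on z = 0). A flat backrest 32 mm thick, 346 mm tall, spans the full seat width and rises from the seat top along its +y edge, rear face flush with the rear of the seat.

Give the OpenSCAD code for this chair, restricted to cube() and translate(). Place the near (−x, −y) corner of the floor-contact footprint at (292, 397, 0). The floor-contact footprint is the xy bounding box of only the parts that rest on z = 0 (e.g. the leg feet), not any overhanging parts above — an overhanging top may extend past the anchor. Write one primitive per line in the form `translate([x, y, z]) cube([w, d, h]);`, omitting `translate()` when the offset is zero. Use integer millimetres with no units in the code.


translate([292, 397, 429]) cube([490, 384, 34]);
translate([292, 397, 0]) cube([41, 41, 429]);
translate([741, 397, 0]) cube([41, 41, 429]);
translate([292, 740, 0]) cube([41, 41, 429]);
translate([741, 740, 0]) cube([41, 41, 429]);
translate([292, 749, 463]) cube([490, 32, 346]);


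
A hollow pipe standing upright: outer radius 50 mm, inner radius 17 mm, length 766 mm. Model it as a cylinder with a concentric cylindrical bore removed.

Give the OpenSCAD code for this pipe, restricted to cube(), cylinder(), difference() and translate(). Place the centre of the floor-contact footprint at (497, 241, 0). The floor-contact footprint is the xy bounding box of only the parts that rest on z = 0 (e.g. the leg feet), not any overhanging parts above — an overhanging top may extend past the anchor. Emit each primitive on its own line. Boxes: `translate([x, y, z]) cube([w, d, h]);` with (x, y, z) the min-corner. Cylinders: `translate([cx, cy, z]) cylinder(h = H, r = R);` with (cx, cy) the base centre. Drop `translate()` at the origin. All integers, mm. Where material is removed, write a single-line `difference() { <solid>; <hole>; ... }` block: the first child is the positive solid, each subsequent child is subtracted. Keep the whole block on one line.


difference() { translate([497, 241, 0]) cylinder(h = 766, r = 50); translate([497, 241, 0]) cylinder(h = 766, r = 17); }


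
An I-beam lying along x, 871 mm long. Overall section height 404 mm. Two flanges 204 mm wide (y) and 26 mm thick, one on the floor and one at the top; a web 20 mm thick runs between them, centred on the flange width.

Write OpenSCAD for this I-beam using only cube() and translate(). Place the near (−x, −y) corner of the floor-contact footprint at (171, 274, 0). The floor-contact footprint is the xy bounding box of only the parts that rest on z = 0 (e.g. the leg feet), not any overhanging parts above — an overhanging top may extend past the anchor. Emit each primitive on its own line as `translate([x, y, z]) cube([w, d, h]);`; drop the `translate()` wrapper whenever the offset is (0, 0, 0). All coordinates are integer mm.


translate([171, 274, 0]) cube([871, 204, 26]);
translate([171, 366, 26]) cube([871, 20, 352]);
translate([171, 274, 378]) cube([871, 204, 26]);


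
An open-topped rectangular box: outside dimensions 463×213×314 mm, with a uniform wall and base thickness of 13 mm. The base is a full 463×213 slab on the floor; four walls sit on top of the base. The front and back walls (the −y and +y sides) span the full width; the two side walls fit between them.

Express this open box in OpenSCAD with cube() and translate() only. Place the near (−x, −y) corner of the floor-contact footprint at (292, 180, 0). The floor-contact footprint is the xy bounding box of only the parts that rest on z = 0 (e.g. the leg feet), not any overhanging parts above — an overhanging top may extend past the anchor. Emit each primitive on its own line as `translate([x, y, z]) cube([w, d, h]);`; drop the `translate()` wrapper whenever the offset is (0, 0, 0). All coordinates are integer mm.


translate([292, 180, 0]) cube([463, 213, 13]);
translate([292, 180, 13]) cube([463, 13, 301]);
translate([292, 380, 13]) cube([463, 13, 301]);
translate([292, 193, 13]) cube([13, 187, 301]);
translate([742, 193, 13]) cube([13, 187, 301]);


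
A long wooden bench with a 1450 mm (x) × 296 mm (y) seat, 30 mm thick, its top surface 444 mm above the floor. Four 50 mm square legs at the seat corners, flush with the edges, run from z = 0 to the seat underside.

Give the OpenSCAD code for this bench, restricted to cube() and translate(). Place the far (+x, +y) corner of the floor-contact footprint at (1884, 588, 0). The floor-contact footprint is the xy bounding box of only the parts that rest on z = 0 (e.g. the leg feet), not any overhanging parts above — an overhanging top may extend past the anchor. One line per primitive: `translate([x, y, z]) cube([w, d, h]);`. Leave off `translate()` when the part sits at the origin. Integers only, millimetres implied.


translate([434, 292, 414]) cube([1450, 296, 30]);
translate([434, 292, 0]) cube([50, 50, 414]);
translate([434, 538, 0]) cube([50, 50, 414]);
translate([1834, 292, 0]) cube([50, 50, 414]);
translate([1834, 538, 0]) cube([50, 50, 414]);
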